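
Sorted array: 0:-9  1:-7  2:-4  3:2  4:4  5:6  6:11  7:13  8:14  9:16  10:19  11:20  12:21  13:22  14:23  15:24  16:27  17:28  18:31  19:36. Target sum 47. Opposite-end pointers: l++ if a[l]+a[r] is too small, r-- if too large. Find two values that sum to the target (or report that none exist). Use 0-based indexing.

l=0 r=19: -9+36=27 <47, l++
l=1 r=19: -7+36=29 <47, l++
l=2 r=19: -4+36=32 <47, l++
l=3 r=19: 2+36=38 <47, l++
l=4 r=19: 4+36=40 <47, l++
l=5 r=19: 6+36=42 <47, l++
l=6 r=19: 11+36=47, found

(11, 36)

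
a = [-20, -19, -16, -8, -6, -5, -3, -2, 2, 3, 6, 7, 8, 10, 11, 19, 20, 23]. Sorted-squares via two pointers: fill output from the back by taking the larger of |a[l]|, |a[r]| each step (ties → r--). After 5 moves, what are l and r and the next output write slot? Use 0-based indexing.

l=0 r=17: |-20|<=|23| out[17]=529, r--
l=0 r=16: |-20|<=|20| out[16]=400, r--
l=0 r=15: |-20|>|19| out[15]=400, l++
l=1 r=15: |-19|<=|19| out[14]=361, r--
l=1 r=14: |-19|>|11| out[13]=361, l++

l=2, r=14, next write slot=12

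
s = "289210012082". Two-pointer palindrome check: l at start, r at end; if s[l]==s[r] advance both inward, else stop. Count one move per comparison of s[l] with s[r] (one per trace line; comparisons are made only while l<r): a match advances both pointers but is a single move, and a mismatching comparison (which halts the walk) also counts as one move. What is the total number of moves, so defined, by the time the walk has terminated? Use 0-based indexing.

3 moves

l=0 r=11: '2'=='2', l++,r--
l=1 r=10: '8'=='8', l++,r--
l=2 r=9: '9'!='0', stop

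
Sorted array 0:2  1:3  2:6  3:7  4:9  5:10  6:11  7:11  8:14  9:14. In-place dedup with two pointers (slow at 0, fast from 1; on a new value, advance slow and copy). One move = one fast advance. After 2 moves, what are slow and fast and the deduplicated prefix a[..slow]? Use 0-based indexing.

slow=2, fast=3, prefix=[2, 3, 6]

(s=0,f=1) a[fast]=3≠a[slow]=2 write a[1]=3 → slow++,fast++
(s=1,f=2) a[fast]=6≠a[slow]=3 write a[2]=6 → slow++,fast++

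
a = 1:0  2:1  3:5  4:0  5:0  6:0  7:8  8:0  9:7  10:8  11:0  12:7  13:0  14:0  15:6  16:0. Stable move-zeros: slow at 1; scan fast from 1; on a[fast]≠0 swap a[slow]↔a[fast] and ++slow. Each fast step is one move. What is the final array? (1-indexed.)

[1, 5, 8, 7, 8, 7, 6, 0, 0, 0, 0, 0, 0, 0, 0, 0]

slow=1 fast=1: a[fast]=0, fast++
slow=1 fast=2: a[fast]=1≠0 swap→a[1]=1, slow++,fast++
slow=2 fast=3: a[fast]=5≠0 swap→a[2]=5, slow++,fast++
slow=3 fast=4: a[fast]=0, fast++
slow=3 fast=5: a[fast]=0, fast++
slow=3 fast=6: a[fast]=0, fast++
slow=3 fast=7: a[fast]=8≠0 swap→a[3]=8, slow++,fast++
slow=4 fast=8: a[fast]=0, fast++
slow=4 fast=9: a[fast]=7≠0 swap→a[4]=7, slow++,fast++
slow=5 fast=10: a[fast]=8≠0 swap→a[5]=8, slow++,fast++
slow=6 fast=11: a[fast]=0, fast++
slow=6 fast=12: a[fast]=7≠0 swap→a[6]=7, slow++,fast++
slow=7 fast=13: a[fast]=0, fast++
slow=7 fast=14: a[fast]=0, fast++
slow=7 fast=15: a[fast]=6≠0 swap→a[7]=6, slow++,fast++
slow=8 fast=16: a[fast]=0, fast++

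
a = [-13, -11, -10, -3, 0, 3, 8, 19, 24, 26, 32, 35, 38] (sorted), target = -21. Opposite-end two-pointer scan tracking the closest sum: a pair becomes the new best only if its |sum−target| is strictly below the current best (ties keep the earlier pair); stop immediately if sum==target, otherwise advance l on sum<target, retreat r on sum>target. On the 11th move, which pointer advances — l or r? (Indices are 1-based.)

l

[1,13] -13+38=25 d=46 * → r--
[1,12] -13+35=22 d=43 * → r--
[1,11] -13+32=19 d=40 * → r--
[1,10] -13+26=13 d=34 * → r--
[1,9] -13+24=11 d=32 * → r--
[1,8] -13+19=6 d=27 * → r--
[1,7] -13+8=-5 d=16 * → r--
[1,6] -13+3=-10 d=11 * → r--
[1,5] -13+0=-13 d=8 * → r--
[1,4] -13+-3=-16 d=5 * → r--
[1,3] -13+-10=-23 d=2 * → l++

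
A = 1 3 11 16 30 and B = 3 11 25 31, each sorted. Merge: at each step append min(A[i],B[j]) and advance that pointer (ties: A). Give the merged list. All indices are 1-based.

[1, 3, 3, 11, 11, 16, 25, 30, 31]

i=1 j=1: A[i]=1<=B[j]=3 take 1, i++
i=2 j=1: A[i]=3<=B[j]=3 take 3, i++
i=3 j=1: A[i]=11>B[j]=3 take 3, j++
i=3 j=2: A[i]=11<=B[j]=11 take 11, i++
i=4 j=2: A[i]=16>B[j]=11 take 11, j++
i=4 j=3: A[i]=16<=B[j]=25 take 16, i++
i=5 j=3: A[i]=30>B[j]=25 take 25, j++
i=5 j=4: A[i]=30<=B[j]=31 take 30, i++
i=6 j=4: A done, take B[j]=31, j++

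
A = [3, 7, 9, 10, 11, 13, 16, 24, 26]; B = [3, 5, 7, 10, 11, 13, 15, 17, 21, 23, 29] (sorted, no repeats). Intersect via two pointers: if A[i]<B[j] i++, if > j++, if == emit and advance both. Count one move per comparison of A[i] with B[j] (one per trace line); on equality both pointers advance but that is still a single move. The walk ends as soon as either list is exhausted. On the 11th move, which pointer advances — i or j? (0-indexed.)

j

[i=0,j=0] 3==3 emit → i++,j++
[i=1,j=1] 7>5 → j++
[i=1,j=2] 7==7 emit → i++,j++
[i=2,j=3] 9<10 → i++
[i=3,j=3] 10==10 emit → i++,j++
[i=4,j=4] 11==11 emit → i++,j++
[i=5,j=5] 13==13 emit → i++,j++
[i=6,j=6] 16>15 → j++
[i=6,j=7] 16<17 → i++
[i=7,j=7] 24>17 → j++
[i=7,j=8] 24>21 → j++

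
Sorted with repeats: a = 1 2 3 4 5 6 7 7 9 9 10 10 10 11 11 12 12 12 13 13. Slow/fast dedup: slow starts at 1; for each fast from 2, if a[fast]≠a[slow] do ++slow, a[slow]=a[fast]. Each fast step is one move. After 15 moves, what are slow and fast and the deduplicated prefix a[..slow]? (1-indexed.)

(s=1,f=2) a[fast]=2≠a[slow]=1 write a[2]=2 → slow++,fast++
(s=2,f=3) a[fast]=3≠a[slow]=2 write a[3]=3 → slow++,fast++
(s=3,f=4) a[fast]=4≠a[slow]=3 write a[4]=4 → slow++,fast++
(s=4,f=5) a[fast]=5≠a[slow]=4 write a[5]=5 → slow++,fast++
(s=5,f=6) a[fast]=6≠a[slow]=5 write a[6]=6 → slow++,fast++
(s=6,f=7) a[fast]=7≠a[slow]=6 write a[7]=7 → slow++,fast++
(s=7,f=8) a[fast]=7=a[slow] dup → fast++
(s=7,f=9) a[fast]=9≠a[slow]=7 write a[8]=9 → slow++,fast++
(s=8,f=10) a[fast]=9=a[slow] dup → fast++
(s=8,f=11) a[fast]=10≠a[slow]=9 write a[9]=10 → slow++,fast++
(s=9,f=12) a[fast]=10=a[slow] dup → fast++
(s=9,f=13) a[fast]=10=a[slow] dup → fast++
(s=9,f=14) a[fast]=11≠a[slow]=10 write a[10]=11 → slow++,fast++
(s=10,f=15) a[fast]=11=a[slow] dup → fast++
(s=10,f=16) a[fast]=12≠a[slow]=11 write a[11]=12 → slow++,fast++

slow=11, fast=17, prefix=[1, 2, 3, 4, 5, 6, 7, 9, 10, 11, 12]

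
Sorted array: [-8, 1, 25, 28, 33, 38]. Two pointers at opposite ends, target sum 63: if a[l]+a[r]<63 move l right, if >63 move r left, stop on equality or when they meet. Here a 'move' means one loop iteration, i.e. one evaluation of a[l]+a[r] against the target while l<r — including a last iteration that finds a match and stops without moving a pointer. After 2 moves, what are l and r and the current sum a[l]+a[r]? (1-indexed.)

l=3, r=6, sum=63

l=1 r=6: -8+38=30 <63, l++
l=2 r=6: 1+38=39 <63, l++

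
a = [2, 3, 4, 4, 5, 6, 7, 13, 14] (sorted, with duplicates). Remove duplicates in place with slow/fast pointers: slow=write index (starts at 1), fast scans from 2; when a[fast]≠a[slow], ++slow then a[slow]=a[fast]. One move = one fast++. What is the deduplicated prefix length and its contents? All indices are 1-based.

(s=1,f=2) a[fast]=3≠a[slow]=2 write a[2]=3 → slow++,fast++
(s=2,f=3) a[fast]=4≠a[slow]=3 write a[3]=4 → slow++,fast++
(s=3,f=4) a[fast]=4=a[slow] dup → fast++
(s=3,f=5) a[fast]=5≠a[slow]=4 write a[4]=5 → slow++,fast++
(s=4,f=6) a[fast]=6≠a[slow]=5 write a[5]=6 → slow++,fast++
(s=5,f=7) a[fast]=7≠a[slow]=6 write a[6]=7 → slow++,fast++
(s=6,f=8) a[fast]=13≠a[slow]=7 write a[7]=13 → slow++,fast++
(s=7,f=9) a[fast]=14≠a[slow]=13 write a[8]=14 → slow++,fast++

length 8; prefix = [2, 3, 4, 5, 6, 7, 13, 14]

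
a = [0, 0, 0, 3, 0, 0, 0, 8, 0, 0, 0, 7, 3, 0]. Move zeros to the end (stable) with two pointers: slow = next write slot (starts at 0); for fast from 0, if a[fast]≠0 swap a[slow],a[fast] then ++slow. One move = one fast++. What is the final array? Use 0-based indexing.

slow=0 fast=0: a[fast]=0, fast++
slow=0 fast=1: a[fast]=0, fast++
slow=0 fast=2: a[fast]=0, fast++
slow=0 fast=3: a[fast]=3≠0 swap→a[0]=3, slow++,fast++
slow=1 fast=4: a[fast]=0, fast++
slow=1 fast=5: a[fast]=0, fast++
slow=1 fast=6: a[fast]=0, fast++
slow=1 fast=7: a[fast]=8≠0 swap→a[1]=8, slow++,fast++
slow=2 fast=8: a[fast]=0, fast++
slow=2 fast=9: a[fast]=0, fast++
slow=2 fast=10: a[fast]=0, fast++
slow=2 fast=11: a[fast]=7≠0 swap→a[2]=7, slow++,fast++
slow=3 fast=12: a[fast]=3≠0 swap→a[3]=3, slow++,fast++
slow=4 fast=13: a[fast]=0, fast++

[3, 8, 7, 3, 0, 0, 0, 0, 0, 0, 0, 0, 0, 0]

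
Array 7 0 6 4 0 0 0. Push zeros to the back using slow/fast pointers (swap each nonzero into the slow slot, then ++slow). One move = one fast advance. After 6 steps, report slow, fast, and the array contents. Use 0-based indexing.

slow=0 fast=0: a[fast]=7≠0 swap→a[0]=7, slow++,fast++
slow=1 fast=1: a[fast]=0, fast++
slow=1 fast=2: a[fast]=6≠0 swap→a[1]=6, slow++,fast++
slow=2 fast=3: a[fast]=4≠0 swap→a[2]=4, slow++,fast++
slow=3 fast=4: a[fast]=0, fast++
slow=3 fast=5: a[fast]=0, fast++

slow=3, fast=6, a=[7, 6, 4, 0, 0, 0, 0]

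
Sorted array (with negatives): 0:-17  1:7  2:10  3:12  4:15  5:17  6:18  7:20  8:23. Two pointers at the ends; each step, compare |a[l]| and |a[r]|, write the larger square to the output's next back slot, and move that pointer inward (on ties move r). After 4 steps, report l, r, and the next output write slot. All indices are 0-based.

l=0, r=4, next write slot=4

[0,8] |-17|<=|23| out[8]=529 → r--
[0,7] |-17|<=|20| out[7]=400 → r--
[0,6] |-17|<=|18| out[6]=324 → r--
[0,5] |-17|<=|17| out[5]=289 → r--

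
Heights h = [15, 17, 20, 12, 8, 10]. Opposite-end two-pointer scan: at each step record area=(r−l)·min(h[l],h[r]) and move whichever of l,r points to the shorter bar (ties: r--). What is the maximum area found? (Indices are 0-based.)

max area = 50

l=0 r=5: min(15,10)*5=50 best=50 *, r--
l=0 r=4: min(15,8)*4=32 best=50, r--
l=0 r=3: min(15,12)*3=36 best=50, r--
l=0 r=2: min(15,20)*2=30 best=50, l++
l=1 r=2: min(17,20)*1=17 best=50, l++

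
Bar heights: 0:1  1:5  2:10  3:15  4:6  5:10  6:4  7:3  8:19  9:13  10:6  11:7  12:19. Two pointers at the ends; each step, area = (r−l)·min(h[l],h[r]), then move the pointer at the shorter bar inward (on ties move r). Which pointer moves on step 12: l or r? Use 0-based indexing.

r

[0,12] min(1,19)*12=12 best=12 * → l++
[1,12] min(5,19)*11=55 best=55 * → l++
[2,12] min(10,19)*10=100 best=100 * → l++
[3,12] min(15,19)*9=135 best=135 * → l++
[4,12] min(6,19)*8=48 best=135 → l++
[5,12] min(10,19)*7=70 best=135 → l++
[6,12] min(4,19)*6=24 best=135 → l++
[7,12] min(3,19)*5=15 best=135 → l++
[8,12] min(19,19)*4=76 best=135 → r--
[8,11] min(19,7)*3=21 best=135 → r--
[8,10] min(19,6)*2=12 best=135 → r--
[8,9] min(19,13)*1=13 best=135 → r--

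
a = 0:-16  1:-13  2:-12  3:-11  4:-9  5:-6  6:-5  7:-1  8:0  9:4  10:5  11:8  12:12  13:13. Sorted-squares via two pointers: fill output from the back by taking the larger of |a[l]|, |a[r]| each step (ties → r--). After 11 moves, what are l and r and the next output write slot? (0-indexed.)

l=0 r=13: |-16|>|13| out[13]=256, l++
l=1 r=13: |-13|<=|13| out[12]=169, r--
l=1 r=12: |-13|>|12| out[11]=169, l++
l=2 r=12: |-12|<=|12| out[10]=144, r--
l=2 r=11: |-12|>|8| out[9]=144, l++
l=3 r=11: |-11|>|8| out[8]=121, l++
l=4 r=11: |-9|>|8| out[7]=81, l++
l=5 r=11: |-6|<=|8| out[6]=64, r--
l=5 r=10: |-6|>|5| out[5]=36, l++
l=6 r=10: |-5|<=|5| out[4]=25, r--
l=6 r=9: |-5|>|4| out[3]=25, l++

l=7, r=9, next write slot=2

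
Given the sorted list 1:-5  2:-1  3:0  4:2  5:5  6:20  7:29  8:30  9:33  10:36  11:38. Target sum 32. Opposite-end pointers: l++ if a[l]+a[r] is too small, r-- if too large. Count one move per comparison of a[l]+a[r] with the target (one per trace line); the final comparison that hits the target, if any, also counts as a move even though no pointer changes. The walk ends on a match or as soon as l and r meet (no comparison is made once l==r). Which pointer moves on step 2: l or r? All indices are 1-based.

l

l=1 r=11: -5+38=33 >32, r--
l=1 r=10: -5+36=31 <32, l++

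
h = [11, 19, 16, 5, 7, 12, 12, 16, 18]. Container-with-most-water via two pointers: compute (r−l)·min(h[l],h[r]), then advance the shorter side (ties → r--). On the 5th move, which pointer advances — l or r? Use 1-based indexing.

l=1 r=9: min(11,18)*8=88 best=88 *, l++
l=2 r=9: min(19,18)*7=126 best=126 *, r--
l=2 r=8: min(19,16)*6=96 best=126, r--
l=2 r=7: min(19,12)*5=60 best=126, r--
l=2 r=6: min(19,12)*4=48 best=126, r--

r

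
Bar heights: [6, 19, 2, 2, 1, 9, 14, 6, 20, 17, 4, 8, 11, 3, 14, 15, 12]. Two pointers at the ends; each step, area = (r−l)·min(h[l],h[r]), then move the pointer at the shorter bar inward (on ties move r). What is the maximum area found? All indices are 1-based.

[1,17] min(6,12)*16=96 best=96 * → l++
[2,17] min(19,12)*15=180 best=180 * → r--
[2,16] min(19,15)*14=210 best=210 * → r--
[2,15] min(19,14)*13=182 best=210 → r--
[2,14] min(19,3)*12=36 best=210 → r--
[2,13] min(19,11)*11=121 best=210 → r--
[2,12] min(19,8)*10=80 best=210 → r--
[2,11] min(19,4)*9=36 best=210 → r--
[2,10] min(19,17)*8=136 best=210 → r--
[2,9] min(19,20)*7=133 best=210 → l++
[3,9] min(2,20)*6=12 best=210 → l++
[4,9] min(2,20)*5=10 best=210 → l++
[5,9] min(1,20)*4=4 best=210 → l++
[6,9] min(9,20)*3=27 best=210 → l++
[7,9] min(14,20)*2=28 best=210 → l++
[8,9] min(6,20)*1=6 best=210 → l++

max area = 210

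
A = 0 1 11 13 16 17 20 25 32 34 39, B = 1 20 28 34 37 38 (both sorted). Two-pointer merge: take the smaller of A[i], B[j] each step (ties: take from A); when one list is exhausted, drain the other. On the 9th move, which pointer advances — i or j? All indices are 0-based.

j

i=0 j=0: A[i]=0<=B[j]=1 take 0, i++
i=1 j=0: A[i]=1<=B[j]=1 take 1, i++
i=2 j=0: A[i]=11>B[j]=1 take 1, j++
i=2 j=1: A[i]=11<=B[j]=20 take 11, i++
i=3 j=1: A[i]=13<=B[j]=20 take 13, i++
i=4 j=1: A[i]=16<=B[j]=20 take 16, i++
i=5 j=1: A[i]=17<=B[j]=20 take 17, i++
i=6 j=1: A[i]=20<=B[j]=20 take 20, i++
i=7 j=1: A[i]=25>B[j]=20 take 20, j++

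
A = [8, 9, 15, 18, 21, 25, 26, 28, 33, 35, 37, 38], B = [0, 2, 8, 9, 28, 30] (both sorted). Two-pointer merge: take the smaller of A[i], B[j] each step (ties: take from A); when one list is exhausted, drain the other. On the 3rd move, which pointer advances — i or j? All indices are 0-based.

[i=0,j=0] A[i]=8>B[j]=0 take 0 → j++
[i=0,j=1] A[i]=8>B[j]=2 take 2 → j++
[i=0,j=2] A[i]=8<=B[j]=8 take 8 → i++

i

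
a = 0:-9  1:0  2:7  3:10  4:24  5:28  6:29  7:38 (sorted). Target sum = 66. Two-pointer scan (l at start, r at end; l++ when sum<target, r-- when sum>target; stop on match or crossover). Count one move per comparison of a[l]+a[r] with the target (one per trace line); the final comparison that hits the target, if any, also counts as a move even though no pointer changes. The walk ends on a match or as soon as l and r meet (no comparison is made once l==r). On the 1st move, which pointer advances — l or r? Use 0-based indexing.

l=0 r=7: -9+38=29 <66, l++

l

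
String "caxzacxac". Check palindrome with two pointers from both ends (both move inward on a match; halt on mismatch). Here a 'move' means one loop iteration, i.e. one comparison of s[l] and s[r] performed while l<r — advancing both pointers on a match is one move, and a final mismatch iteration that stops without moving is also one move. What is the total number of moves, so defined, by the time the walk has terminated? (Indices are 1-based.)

4 moves

l=1 r=9: 'c'=='c', l++,r--
l=2 r=8: 'a'=='a', l++,r--
l=3 r=7: 'x'=='x', l++,r--
l=4 r=6: 'z'!='c', stop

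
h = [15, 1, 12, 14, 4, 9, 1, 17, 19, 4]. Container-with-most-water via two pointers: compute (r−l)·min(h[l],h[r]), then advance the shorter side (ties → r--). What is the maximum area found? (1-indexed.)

max area = 120

l=1 r=10: min(15,4)*9=36 best=36 *, r--
l=1 r=9: min(15,19)*8=120 best=120 *, l++
l=2 r=9: min(1,19)*7=7 best=120, l++
l=3 r=9: min(12,19)*6=72 best=120, l++
l=4 r=9: min(14,19)*5=70 best=120, l++
l=5 r=9: min(4,19)*4=16 best=120, l++
l=6 r=9: min(9,19)*3=27 best=120, l++
l=7 r=9: min(1,19)*2=2 best=120, l++
l=8 r=9: min(17,19)*1=17 best=120, l++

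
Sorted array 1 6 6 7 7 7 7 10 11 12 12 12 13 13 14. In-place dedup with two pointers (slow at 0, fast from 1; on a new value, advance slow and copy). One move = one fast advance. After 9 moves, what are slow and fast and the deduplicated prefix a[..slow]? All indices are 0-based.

slow=5, fast=10, prefix=[1, 6, 7, 10, 11, 12]

slow=0 fast=1: a[fast]=6≠a[slow]=1 write a[1]=6, slow++,fast++
slow=1 fast=2: a[fast]=6=a[slow] dup, fast++
slow=1 fast=3: a[fast]=7≠a[slow]=6 write a[2]=7, slow++,fast++
slow=2 fast=4: a[fast]=7=a[slow] dup, fast++
slow=2 fast=5: a[fast]=7=a[slow] dup, fast++
slow=2 fast=6: a[fast]=7=a[slow] dup, fast++
slow=2 fast=7: a[fast]=10≠a[slow]=7 write a[3]=10, slow++,fast++
slow=3 fast=8: a[fast]=11≠a[slow]=10 write a[4]=11, slow++,fast++
slow=4 fast=9: a[fast]=12≠a[slow]=11 write a[5]=12, slow++,fast++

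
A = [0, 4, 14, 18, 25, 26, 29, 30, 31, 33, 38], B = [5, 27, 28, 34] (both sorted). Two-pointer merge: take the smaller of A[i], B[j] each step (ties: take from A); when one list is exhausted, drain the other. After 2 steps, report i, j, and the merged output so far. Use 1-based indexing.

[i=1,j=1] A[i]=0<=B[j]=5 take 0 → i++
[i=2,j=1] A[i]=4<=B[j]=5 take 4 → i++

i=3, j=1, merged so far=[0, 4]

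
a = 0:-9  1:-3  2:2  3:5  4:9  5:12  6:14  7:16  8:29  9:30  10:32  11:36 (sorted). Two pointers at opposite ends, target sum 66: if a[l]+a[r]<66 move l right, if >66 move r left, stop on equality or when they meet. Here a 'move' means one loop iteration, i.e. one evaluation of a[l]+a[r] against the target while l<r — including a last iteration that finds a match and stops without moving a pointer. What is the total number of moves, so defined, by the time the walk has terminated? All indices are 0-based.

10 moves

l=0 r=11: -9+36=27 <66, l++
l=1 r=11: -3+36=33 <66, l++
l=2 r=11: 2+36=38 <66, l++
l=3 r=11: 5+36=41 <66, l++
l=4 r=11: 9+36=45 <66, l++
l=5 r=11: 12+36=48 <66, l++
l=6 r=11: 14+36=50 <66, l++
l=7 r=11: 16+36=52 <66, l++
l=8 r=11: 29+36=65 <66, l++
l=9 r=11: 30+36=66, found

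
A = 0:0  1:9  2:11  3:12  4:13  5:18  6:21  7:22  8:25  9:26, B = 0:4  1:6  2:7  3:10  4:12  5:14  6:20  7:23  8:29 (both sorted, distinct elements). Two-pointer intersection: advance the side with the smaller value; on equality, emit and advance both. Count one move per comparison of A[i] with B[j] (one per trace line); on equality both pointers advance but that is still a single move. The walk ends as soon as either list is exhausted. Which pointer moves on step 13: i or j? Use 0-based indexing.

i=0 j=0: 0<4, i++
i=1 j=0: 9>4, j++
i=1 j=1: 9>6, j++
i=1 j=2: 9>7, j++
i=1 j=3: 9<10, i++
i=2 j=3: 11>10, j++
i=2 j=4: 11<12, i++
i=3 j=4: 12==12 emit, i++,j++
i=4 j=5: 13<14, i++
i=5 j=5: 18>14, j++
i=5 j=6: 18<20, i++
i=6 j=6: 21>20, j++
i=6 j=7: 21<23, i++

i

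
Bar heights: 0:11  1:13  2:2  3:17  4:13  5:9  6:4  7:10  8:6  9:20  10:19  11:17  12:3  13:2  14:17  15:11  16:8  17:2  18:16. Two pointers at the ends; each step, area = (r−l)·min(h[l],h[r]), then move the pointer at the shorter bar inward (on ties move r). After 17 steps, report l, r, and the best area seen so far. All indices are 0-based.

[0,18] min(11,16)*18=198 best=198 * → l++
[1,18] min(13,16)*17=221 best=221 * → l++
[2,18] min(2,16)*16=32 best=221 → l++
[3,18] min(17,16)*15=240 best=240 * → r--
[3,17] min(17,2)*14=28 best=240 → r--
[3,16] min(17,8)*13=104 best=240 → r--
[3,15] min(17,11)*12=132 best=240 → r--
[3,14] min(17,17)*11=187 best=240 → r--
[3,13] min(17,2)*10=20 best=240 → r--
[3,12] min(17,3)*9=27 best=240 → r--
[3,11] min(17,17)*8=136 best=240 → r--
[3,10] min(17,19)*7=119 best=240 → l++
[4,10] min(13,19)*6=78 best=240 → l++
[5,10] min(9,19)*5=45 best=240 → l++
[6,10] min(4,19)*4=16 best=240 → l++
[7,10] min(10,19)*3=30 best=240 → l++
[8,10] min(6,19)*2=12 best=240 → l++

l=9, r=10, best area=240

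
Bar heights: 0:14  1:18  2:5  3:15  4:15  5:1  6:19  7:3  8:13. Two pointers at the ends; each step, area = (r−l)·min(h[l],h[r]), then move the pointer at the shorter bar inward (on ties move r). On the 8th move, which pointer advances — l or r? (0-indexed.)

l

[0,8] min(14,13)*8=104 best=104 * → r--
[0,7] min(14,3)*7=21 best=104 → r--
[0,6] min(14,19)*6=84 best=104 → l++
[1,6] min(18,19)*5=90 best=104 → l++
[2,6] min(5,19)*4=20 best=104 → l++
[3,6] min(15,19)*3=45 best=104 → l++
[4,6] min(15,19)*2=30 best=104 → l++
[5,6] min(1,19)*1=1 best=104 → l++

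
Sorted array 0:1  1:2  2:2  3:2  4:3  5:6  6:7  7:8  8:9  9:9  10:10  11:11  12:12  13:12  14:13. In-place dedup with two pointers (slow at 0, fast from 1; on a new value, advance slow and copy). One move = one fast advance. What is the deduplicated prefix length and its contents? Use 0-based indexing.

length 11; prefix = [1, 2, 3, 6, 7, 8, 9, 10, 11, 12, 13]

slow=0 fast=1: a[fast]=2≠a[slow]=1 write a[1]=2, slow++,fast++
slow=1 fast=2: a[fast]=2=a[slow] dup, fast++
slow=1 fast=3: a[fast]=2=a[slow] dup, fast++
slow=1 fast=4: a[fast]=3≠a[slow]=2 write a[2]=3, slow++,fast++
slow=2 fast=5: a[fast]=6≠a[slow]=3 write a[3]=6, slow++,fast++
slow=3 fast=6: a[fast]=7≠a[slow]=6 write a[4]=7, slow++,fast++
slow=4 fast=7: a[fast]=8≠a[slow]=7 write a[5]=8, slow++,fast++
slow=5 fast=8: a[fast]=9≠a[slow]=8 write a[6]=9, slow++,fast++
slow=6 fast=9: a[fast]=9=a[slow] dup, fast++
slow=6 fast=10: a[fast]=10≠a[slow]=9 write a[7]=10, slow++,fast++
slow=7 fast=11: a[fast]=11≠a[slow]=10 write a[8]=11, slow++,fast++
slow=8 fast=12: a[fast]=12≠a[slow]=11 write a[9]=12, slow++,fast++
slow=9 fast=13: a[fast]=12=a[slow] dup, fast++
slow=9 fast=14: a[fast]=13≠a[slow]=12 write a[10]=13, slow++,fast++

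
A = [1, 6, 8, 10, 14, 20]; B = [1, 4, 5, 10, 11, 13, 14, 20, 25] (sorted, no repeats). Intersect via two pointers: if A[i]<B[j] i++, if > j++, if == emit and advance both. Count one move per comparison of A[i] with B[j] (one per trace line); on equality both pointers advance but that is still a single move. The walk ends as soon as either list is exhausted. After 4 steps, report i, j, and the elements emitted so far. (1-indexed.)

i=3, j=4, emitted=[1]

i=1 j=1: 1==1 emit, i++,j++
i=2 j=2: 6>4, j++
i=2 j=3: 6>5, j++
i=2 j=4: 6<10, i++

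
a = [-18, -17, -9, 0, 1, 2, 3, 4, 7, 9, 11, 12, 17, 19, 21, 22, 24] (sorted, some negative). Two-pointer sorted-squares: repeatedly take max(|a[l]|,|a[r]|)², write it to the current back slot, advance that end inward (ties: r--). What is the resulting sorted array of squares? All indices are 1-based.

[0, 1, 4, 9, 16, 49, 81, 81, 121, 144, 289, 289, 324, 361, 441, 484, 576]

l=1 r=17: |-18|<=|24| out[17]=576, r--
l=1 r=16: |-18|<=|22| out[16]=484, r--
l=1 r=15: |-18|<=|21| out[15]=441, r--
l=1 r=14: |-18|<=|19| out[14]=361, r--
l=1 r=13: |-18|>|17| out[13]=324, l++
l=2 r=13: |-17|<=|17| out[12]=289, r--
l=2 r=12: |-17|>|12| out[11]=289, l++
l=3 r=12: |-9|<=|12| out[10]=144, r--
l=3 r=11: |-9|<=|11| out[9]=121, r--
l=3 r=10: |-9|<=|9| out[8]=81, r--
l=3 r=9: |-9|>|7| out[7]=81, l++
l=4 r=9: |0|<=|7| out[6]=49, r--
l=4 r=8: |0|<=|4| out[5]=16, r--
l=4 r=7: |0|<=|3| out[4]=9, r--
l=4 r=6: |0|<=|2| out[3]=4, r--
l=4 r=5: |0|<=|1| out[2]=1, r--
l=4 r=4: |0|<=|0| out[1]=0, r--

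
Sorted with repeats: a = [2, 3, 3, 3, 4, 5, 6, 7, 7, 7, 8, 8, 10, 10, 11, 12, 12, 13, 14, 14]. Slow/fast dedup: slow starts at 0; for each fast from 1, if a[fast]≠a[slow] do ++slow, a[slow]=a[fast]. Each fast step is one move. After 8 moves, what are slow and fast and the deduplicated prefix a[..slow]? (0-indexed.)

slow=5, fast=9, prefix=[2, 3, 4, 5, 6, 7]

slow=0 fast=1: a[fast]=3≠a[slow]=2 write a[1]=3, slow++,fast++
slow=1 fast=2: a[fast]=3=a[slow] dup, fast++
slow=1 fast=3: a[fast]=3=a[slow] dup, fast++
slow=1 fast=4: a[fast]=4≠a[slow]=3 write a[2]=4, slow++,fast++
slow=2 fast=5: a[fast]=5≠a[slow]=4 write a[3]=5, slow++,fast++
slow=3 fast=6: a[fast]=6≠a[slow]=5 write a[4]=6, slow++,fast++
slow=4 fast=7: a[fast]=7≠a[slow]=6 write a[5]=7, slow++,fast++
slow=5 fast=8: a[fast]=7=a[slow] dup, fast++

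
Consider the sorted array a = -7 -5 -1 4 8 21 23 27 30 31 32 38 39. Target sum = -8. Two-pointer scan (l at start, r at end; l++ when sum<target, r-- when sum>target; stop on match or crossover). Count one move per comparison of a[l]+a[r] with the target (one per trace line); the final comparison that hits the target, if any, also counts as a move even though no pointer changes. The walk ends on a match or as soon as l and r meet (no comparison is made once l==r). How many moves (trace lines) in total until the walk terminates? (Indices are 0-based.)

11 moves

l=0 r=12: -7+39=32 >-8, r--
l=0 r=11: -7+38=31 >-8, r--
l=0 r=10: -7+32=25 >-8, r--
l=0 r=9: -7+31=24 >-8, r--
l=0 r=8: -7+30=23 >-8, r--
l=0 r=7: -7+27=20 >-8, r--
l=0 r=6: -7+23=16 >-8, r--
l=0 r=5: -7+21=14 >-8, r--
l=0 r=4: -7+8=1 >-8, r--
l=0 r=3: -7+4=-3 >-8, r--
l=0 r=2: -7+-1=-8, found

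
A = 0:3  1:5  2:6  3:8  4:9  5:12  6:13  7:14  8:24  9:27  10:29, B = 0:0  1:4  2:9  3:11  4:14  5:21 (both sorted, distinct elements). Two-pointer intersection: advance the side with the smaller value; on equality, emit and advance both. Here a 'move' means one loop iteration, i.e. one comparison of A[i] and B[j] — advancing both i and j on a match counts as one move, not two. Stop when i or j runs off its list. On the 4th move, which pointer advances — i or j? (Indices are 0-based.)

i=0 j=0: 3>0, j++
i=0 j=1: 3<4, i++
i=1 j=1: 5>4, j++
i=1 j=2: 5<9, i++

i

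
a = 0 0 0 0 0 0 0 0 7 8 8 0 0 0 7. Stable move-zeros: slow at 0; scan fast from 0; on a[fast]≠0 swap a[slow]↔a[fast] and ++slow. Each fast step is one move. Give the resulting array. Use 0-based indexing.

[7, 8, 8, 7, 0, 0, 0, 0, 0, 0, 0, 0, 0, 0, 0]

(s=0,f=0) a[fast]=0 → fast++
(s=0,f=1) a[fast]=0 → fast++
(s=0,f=2) a[fast]=0 → fast++
(s=0,f=3) a[fast]=0 → fast++
(s=0,f=4) a[fast]=0 → fast++
(s=0,f=5) a[fast]=0 → fast++
(s=0,f=6) a[fast]=0 → fast++
(s=0,f=7) a[fast]=0 → fast++
(s=0,f=8) a[fast]=7≠0 swap→a[0]=7 → slow++,fast++
(s=1,f=9) a[fast]=8≠0 swap→a[1]=8 → slow++,fast++
(s=2,f=10) a[fast]=8≠0 swap→a[2]=8 → slow++,fast++
(s=3,f=11) a[fast]=0 → fast++
(s=3,f=12) a[fast]=0 → fast++
(s=3,f=13) a[fast]=0 → fast++
(s=3,f=14) a[fast]=7≠0 swap→a[3]=7 → slow++,fast++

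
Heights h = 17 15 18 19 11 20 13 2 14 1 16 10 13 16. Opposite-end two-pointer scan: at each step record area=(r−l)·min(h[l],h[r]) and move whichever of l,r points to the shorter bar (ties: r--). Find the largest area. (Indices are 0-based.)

[0,13] min(17,16)*13=208 best=208 * → r--
[0,12] min(17,13)*12=156 best=208 → r--
[0,11] min(17,10)*11=110 best=208 → r--
[0,10] min(17,16)*10=160 best=208 → r--
[0,9] min(17,1)*9=9 best=208 → r--
[0,8] min(17,14)*8=112 best=208 → r--
[0,7] min(17,2)*7=14 best=208 → r--
[0,6] min(17,13)*6=78 best=208 → r--
[0,5] min(17,20)*5=85 best=208 → l++
[1,5] min(15,20)*4=60 best=208 → l++
[2,5] min(18,20)*3=54 best=208 → l++
[3,5] min(19,20)*2=38 best=208 → l++
[4,5] min(11,20)*1=11 best=208 → l++

max area = 208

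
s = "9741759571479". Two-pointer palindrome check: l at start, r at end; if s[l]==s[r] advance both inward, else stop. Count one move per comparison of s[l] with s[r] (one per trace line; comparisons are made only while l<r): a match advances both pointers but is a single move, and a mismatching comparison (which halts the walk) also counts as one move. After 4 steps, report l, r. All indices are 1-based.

[1,13] '9'=='9' → l++,r--
[2,12] '7'=='7' → l++,r--
[3,11] '4'=='4' → l++,r--
[4,10] '1'=='1' → l++,r--

l=5, r=9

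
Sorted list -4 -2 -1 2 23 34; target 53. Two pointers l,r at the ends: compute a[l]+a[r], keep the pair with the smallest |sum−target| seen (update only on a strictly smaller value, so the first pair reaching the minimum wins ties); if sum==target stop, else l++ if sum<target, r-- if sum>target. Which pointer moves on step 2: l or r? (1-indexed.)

[1,6] -4+34=30 d=23 * → l++
[2,6] -2+34=32 d=21 * → l++

l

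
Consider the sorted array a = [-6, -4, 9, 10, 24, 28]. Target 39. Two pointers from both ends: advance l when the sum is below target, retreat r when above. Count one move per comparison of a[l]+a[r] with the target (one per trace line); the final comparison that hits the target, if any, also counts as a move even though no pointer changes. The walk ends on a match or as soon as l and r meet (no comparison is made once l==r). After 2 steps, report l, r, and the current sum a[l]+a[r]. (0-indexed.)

l=0 r=5: -6+28=22 <39, l++
l=1 r=5: -4+28=24 <39, l++

l=2, r=5, sum=37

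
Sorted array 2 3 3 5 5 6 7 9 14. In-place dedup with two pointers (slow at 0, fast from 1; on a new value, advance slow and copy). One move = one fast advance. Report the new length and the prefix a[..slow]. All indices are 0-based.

length 7; prefix = [2, 3, 5, 6, 7, 9, 14]

slow=0 fast=1: a[fast]=3≠a[slow]=2 write a[1]=3, slow++,fast++
slow=1 fast=2: a[fast]=3=a[slow] dup, fast++
slow=1 fast=3: a[fast]=5≠a[slow]=3 write a[2]=5, slow++,fast++
slow=2 fast=4: a[fast]=5=a[slow] dup, fast++
slow=2 fast=5: a[fast]=6≠a[slow]=5 write a[3]=6, slow++,fast++
slow=3 fast=6: a[fast]=7≠a[slow]=6 write a[4]=7, slow++,fast++
slow=4 fast=7: a[fast]=9≠a[slow]=7 write a[5]=9, slow++,fast++
slow=5 fast=8: a[fast]=14≠a[slow]=9 write a[6]=14, slow++,fast++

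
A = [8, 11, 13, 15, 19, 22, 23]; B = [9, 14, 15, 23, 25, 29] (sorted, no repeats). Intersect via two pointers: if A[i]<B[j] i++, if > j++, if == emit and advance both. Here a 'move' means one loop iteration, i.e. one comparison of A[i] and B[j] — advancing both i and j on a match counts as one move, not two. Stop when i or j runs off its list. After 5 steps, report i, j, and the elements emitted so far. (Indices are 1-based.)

[i=1,j=1] 8<9 → i++
[i=2,j=1] 11>9 → j++
[i=2,j=2] 11<14 → i++
[i=3,j=2] 13<14 → i++
[i=4,j=2] 15>14 → j++

i=4, j=3, emitted=[]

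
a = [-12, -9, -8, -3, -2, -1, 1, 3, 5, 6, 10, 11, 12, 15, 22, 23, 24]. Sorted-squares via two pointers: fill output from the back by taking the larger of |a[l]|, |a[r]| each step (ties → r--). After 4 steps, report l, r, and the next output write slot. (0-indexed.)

[0,16] |-12|<=|24| out[16]=576 → r--
[0,15] |-12|<=|23| out[15]=529 → r--
[0,14] |-12|<=|22| out[14]=484 → r--
[0,13] |-12|<=|15| out[13]=225 → r--

l=0, r=12, next write slot=12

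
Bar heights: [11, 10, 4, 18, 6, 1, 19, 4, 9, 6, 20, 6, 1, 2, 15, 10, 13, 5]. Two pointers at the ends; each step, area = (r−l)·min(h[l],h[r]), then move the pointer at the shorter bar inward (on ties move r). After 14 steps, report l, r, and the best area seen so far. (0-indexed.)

l=7, r=10, best area=176

l=0 r=17: min(11,5)*17=85 best=85 *, r--
l=0 r=16: min(11,13)*16=176 best=176 *, l++
l=1 r=16: min(10,13)*15=150 best=176, l++
l=2 r=16: min(4,13)*14=56 best=176, l++
l=3 r=16: min(18,13)*13=169 best=176, r--
l=3 r=15: min(18,10)*12=120 best=176, r--
l=3 r=14: min(18,15)*11=165 best=176, r--
l=3 r=13: min(18,2)*10=20 best=176, r--
l=3 r=12: min(18,1)*9=9 best=176, r--
l=3 r=11: min(18,6)*8=48 best=176, r--
l=3 r=10: min(18,20)*7=126 best=176, l++
l=4 r=10: min(6,20)*6=36 best=176, l++
l=5 r=10: min(1,20)*5=5 best=176, l++
l=6 r=10: min(19,20)*4=76 best=176, l++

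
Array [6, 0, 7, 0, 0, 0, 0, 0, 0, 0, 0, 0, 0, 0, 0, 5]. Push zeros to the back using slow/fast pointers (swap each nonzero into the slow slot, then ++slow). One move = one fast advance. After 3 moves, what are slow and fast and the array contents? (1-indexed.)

slow=3, fast=4, a=[6, 7, 0, 0, 0, 0, 0, 0, 0, 0, 0, 0, 0, 0, 0, 5]

(s=1,f=1) a[fast]=6≠0 swap→a[1]=6 → slow++,fast++
(s=2,f=2) a[fast]=0 → fast++
(s=2,f=3) a[fast]=7≠0 swap→a[2]=7 → slow++,fast++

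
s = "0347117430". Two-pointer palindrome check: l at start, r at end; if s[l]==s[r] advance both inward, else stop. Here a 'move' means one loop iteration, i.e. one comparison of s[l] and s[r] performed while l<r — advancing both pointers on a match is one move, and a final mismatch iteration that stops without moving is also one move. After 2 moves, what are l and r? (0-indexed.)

l=0 r=9: '0'=='0', l++,r--
l=1 r=8: '3'=='3', l++,r--

l=2, r=7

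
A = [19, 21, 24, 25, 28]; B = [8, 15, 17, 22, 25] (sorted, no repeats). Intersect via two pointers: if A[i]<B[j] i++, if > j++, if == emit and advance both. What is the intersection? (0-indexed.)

i=0 j=0: 19>8, j++
i=0 j=1: 19>15, j++
i=0 j=2: 19>17, j++
i=0 j=3: 19<22, i++
i=1 j=3: 21<22, i++
i=2 j=3: 24>22, j++
i=2 j=4: 24<25, i++
i=3 j=4: 25==25 emit, i++,j++

intersection = [25]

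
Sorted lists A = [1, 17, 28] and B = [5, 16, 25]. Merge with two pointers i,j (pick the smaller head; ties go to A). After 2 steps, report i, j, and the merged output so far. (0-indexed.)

[i=0,j=0] A[i]=1<=B[j]=5 take 1 → i++
[i=1,j=0] A[i]=17>B[j]=5 take 5 → j++

i=1, j=1, merged so far=[1, 5]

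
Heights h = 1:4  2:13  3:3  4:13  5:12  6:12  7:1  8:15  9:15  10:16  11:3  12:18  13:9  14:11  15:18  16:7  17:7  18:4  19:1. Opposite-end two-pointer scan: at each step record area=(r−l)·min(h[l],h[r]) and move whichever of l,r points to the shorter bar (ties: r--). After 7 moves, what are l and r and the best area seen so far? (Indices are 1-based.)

[1,19] min(4,1)*18=18 best=18 * → r--
[1,18] min(4,4)*17=68 best=68 * → r--
[1,17] min(4,7)*16=64 best=68 → l++
[2,17] min(13,7)*15=105 best=105 * → r--
[2,16] min(13,7)*14=98 best=105 → r--
[2,15] min(13,18)*13=169 best=169 * → l++
[3,15] min(3,18)*12=36 best=169 → l++

l=4, r=15, best area=169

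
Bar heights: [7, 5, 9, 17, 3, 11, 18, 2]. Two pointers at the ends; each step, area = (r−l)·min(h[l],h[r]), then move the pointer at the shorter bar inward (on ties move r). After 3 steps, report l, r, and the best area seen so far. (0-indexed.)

l=2, r=6, best area=42

[0,7] min(7,2)*7=14 best=14 * → r--
[0,6] min(7,18)*6=42 best=42 * → l++
[1,6] min(5,18)*5=25 best=42 → l++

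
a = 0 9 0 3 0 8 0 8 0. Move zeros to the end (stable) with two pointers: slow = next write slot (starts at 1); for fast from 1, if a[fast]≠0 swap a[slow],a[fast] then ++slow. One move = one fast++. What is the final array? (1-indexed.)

(s=1,f=1) a[fast]=0 → fast++
(s=1,f=2) a[fast]=9≠0 swap→a[1]=9 → slow++,fast++
(s=2,f=3) a[fast]=0 → fast++
(s=2,f=4) a[fast]=3≠0 swap→a[2]=3 → slow++,fast++
(s=3,f=5) a[fast]=0 → fast++
(s=3,f=6) a[fast]=8≠0 swap→a[3]=8 → slow++,fast++
(s=4,f=7) a[fast]=0 → fast++
(s=4,f=8) a[fast]=8≠0 swap→a[4]=8 → slow++,fast++
(s=5,f=9) a[fast]=0 → fast++

[9, 3, 8, 8, 0, 0, 0, 0, 0]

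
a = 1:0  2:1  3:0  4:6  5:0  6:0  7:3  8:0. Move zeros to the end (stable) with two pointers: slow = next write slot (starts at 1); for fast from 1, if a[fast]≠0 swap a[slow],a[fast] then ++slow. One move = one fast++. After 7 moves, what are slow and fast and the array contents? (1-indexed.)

slow=4, fast=8, a=[1, 6, 3, 0, 0, 0, 0, 0]

slow=1 fast=1: a[fast]=0, fast++
slow=1 fast=2: a[fast]=1≠0 swap→a[1]=1, slow++,fast++
slow=2 fast=3: a[fast]=0, fast++
slow=2 fast=4: a[fast]=6≠0 swap→a[2]=6, slow++,fast++
slow=3 fast=5: a[fast]=0, fast++
slow=3 fast=6: a[fast]=0, fast++
slow=3 fast=7: a[fast]=3≠0 swap→a[3]=3, slow++,fast++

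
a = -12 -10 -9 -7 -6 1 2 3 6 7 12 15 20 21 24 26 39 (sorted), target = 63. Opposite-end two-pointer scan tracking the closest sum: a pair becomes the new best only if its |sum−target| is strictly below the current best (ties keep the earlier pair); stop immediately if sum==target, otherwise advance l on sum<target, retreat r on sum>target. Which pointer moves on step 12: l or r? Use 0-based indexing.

l=0 r=16: -12+39=27 d=36 *, l++
l=1 r=16: -10+39=29 d=34 *, l++
l=2 r=16: -9+39=30 d=33 *, l++
l=3 r=16: -7+39=32 d=31 *, l++
l=4 r=16: -6+39=33 d=30 *, l++
l=5 r=16: 1+39=40 d=23 *, l++
l=6 r=16: 2+39=41 d=22 *, l++
l=7 r=16: 3+39=42 d=21 *, l++
l=8 r=16: 6+39=45 d=18 *, l++
l=9 r=16: 7+39=46 d=17 *, l++
l=10 r=16: 12+39=51 d=12 *, l++
l=11 r=16: 15+39=54 d=9 *, l++

l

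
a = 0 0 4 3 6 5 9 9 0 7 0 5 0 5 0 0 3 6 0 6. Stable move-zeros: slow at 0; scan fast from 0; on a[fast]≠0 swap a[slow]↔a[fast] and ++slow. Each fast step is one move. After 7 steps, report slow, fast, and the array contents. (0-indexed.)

slow=5, fast=7, a=[4, 3, 6, 5, 9, 0, 0, 9, 0, 7, 0, 5, 0, 5, 0, 0, 3, 6, 0, 6]

(s=0,f=0) a[fast]=0 → fast++
(s=0,f=1) a[fast]=0 → fast++
(s=0,f=2) a[fast]=4≠0 swap→a[0]=4 → slow++,fast++
(s=1,f=3) a[fast]=3≠0 swap→a[1]=3 → slow++,fast++
(s=2,f=4) a[fast]=6≠0 swap→a[2]=6 → slow++,fast++
(s=3,f=5) a[fast]=5≠0 swap→a[3]=5 → slow++,fast++
(s=4,f=6) a[fast]=9≠0 swap→a[4]=9 → slow++,fast++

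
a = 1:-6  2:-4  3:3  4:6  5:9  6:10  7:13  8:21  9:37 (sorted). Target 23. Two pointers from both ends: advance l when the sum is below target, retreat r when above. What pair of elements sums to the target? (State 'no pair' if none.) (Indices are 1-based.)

(10, 13)

l=1 r=9: -6+37=31 >23, r--
l=1 r=8: -6+21=15 <23, l++
l=2 r=8: -4+21=17 <23, l++
l=3 r=8: 3+21=24 >23, r--
l=3 r=7: 3+13=16 <23, l++
l=4 r=7: 6+13=19 <23, l++
l=5 r=7: 9+13=22 <23, l++
l=6 r=7: 10+13=23, found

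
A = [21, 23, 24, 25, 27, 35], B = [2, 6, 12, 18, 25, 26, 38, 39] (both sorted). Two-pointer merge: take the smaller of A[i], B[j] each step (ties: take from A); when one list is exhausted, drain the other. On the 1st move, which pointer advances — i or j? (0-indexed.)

[i=0,j=0] A[i]=21>B[j]=2 take 2 → j++

j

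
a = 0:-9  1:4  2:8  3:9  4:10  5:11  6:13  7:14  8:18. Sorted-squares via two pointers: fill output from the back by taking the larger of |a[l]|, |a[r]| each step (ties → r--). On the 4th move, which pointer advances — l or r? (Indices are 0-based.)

[0,8] |-9|<=|18| out[8]=324 → r--
[0,7] |-9|<=|14| out[7]=196 → r--
[0,6] |-9|<=|13| out[6]=169 → r--
[0,5] |-9|<=|11| out[5]=121 → r--

r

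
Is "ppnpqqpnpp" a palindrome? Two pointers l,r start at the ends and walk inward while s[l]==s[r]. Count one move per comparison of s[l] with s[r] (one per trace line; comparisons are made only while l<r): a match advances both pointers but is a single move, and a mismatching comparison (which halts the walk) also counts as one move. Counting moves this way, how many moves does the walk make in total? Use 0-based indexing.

5 moves

[0,9] 'p'=='p' → l++,r--
[1,8] 'p'=='p' → l++,r--
[2,7] 'n'=='n' → l++,r--
[3,6] 'p'=='p' → l++,r--
[4,5] 'q'=='q' → l++,r--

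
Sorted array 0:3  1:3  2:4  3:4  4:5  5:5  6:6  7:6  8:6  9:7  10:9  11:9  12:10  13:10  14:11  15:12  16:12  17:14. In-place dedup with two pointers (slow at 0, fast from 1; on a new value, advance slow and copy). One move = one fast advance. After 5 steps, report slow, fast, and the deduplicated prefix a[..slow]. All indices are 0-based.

slow=2, fast=6, prefix=[3, 4, 5]

slow=0 fast=1: a[fast]=3=a[slow] dup, fast++
slow=0 fast=2: a[fast]=4≠a[slow]=3 write a[1]=4, slow++,fast++
slow=1 fast=3: a[fast]=4=a[slow] dup, fast++
slow=1 fast=4: a[fast]=5≠a[slow]=4 write a[2]=5, slow++,fast++
slow=2 fast=5: a[fast]=5=a[slow] dup, fast++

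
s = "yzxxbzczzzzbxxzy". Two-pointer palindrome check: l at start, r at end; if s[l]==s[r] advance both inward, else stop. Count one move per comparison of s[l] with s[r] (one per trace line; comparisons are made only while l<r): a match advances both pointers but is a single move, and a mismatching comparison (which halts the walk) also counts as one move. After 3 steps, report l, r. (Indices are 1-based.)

l=1 r=16: 'y'=='y', l++,r--
l=2 r=15: 'z'=='z', l++,r--
l=3 r=14: 'x'=='x', l++,r--

l=4, r=13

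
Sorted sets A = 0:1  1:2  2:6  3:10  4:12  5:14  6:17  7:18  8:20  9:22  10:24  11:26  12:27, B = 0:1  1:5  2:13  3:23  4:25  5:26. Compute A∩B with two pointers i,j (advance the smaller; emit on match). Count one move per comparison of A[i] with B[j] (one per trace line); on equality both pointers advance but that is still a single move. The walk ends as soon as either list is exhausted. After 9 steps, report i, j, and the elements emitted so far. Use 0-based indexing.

[i=0,j=0] 1==1 emit → i++,j++
[i=1,j=1] 2<5 → i++
[i=2,j=1] 6>5 → j++
[i=2,j=2] 6<13 → i++
[i=3,j=2] 10<13 → i++
[i=4,j=2] 12<13 → i++
[i=5,j=2] 14>13 → j++
[i=5,j=3] 14<23 → i++
[i=6,j=3] 17<23 → i++

i=7, j=3, emitted=[1]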